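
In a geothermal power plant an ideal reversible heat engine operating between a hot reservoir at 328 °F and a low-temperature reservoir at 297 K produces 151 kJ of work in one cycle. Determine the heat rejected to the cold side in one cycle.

Q_C ≈ 319.0 kJ

T_H = 328 °F → (328 − 32) × 5/9 = 164.44 °C = 437.59 K.
The Carnot efficiency is η = 1 − T_C/T_H = 1 − 297.00/437.59 = 0.3213.
Since Q_C/Q_H = T_C/T_H and Q_H = W/η, Q_C = W·T_C/(T_H − T_C) = 151 × 297.00/140.59 = 319.0 kJ.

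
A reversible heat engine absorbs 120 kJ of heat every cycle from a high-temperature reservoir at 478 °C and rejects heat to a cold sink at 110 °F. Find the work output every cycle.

T_H = 478 °C → 478 + 273.15 = 751.15 K.
T_C = 110 °F → (110 − 32) × 5/9 = 43.33 °C = 316.48 K.
For a reversible engine, η = 1 − T_C/T_H = 1 − 316.48/751.15 = 0.5787.
W = η·Q_H = 0.5787 × 120 = 69.44 kJ.

W ≈ 69.44 kJ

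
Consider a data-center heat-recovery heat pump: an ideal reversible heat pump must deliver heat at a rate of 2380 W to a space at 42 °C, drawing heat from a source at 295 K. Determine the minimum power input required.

Ẇ_in ≈ 152.2 W

T_H = 42 °C → 42 + 273.15 = 315.15 K.
Reversible heating COP: COP_HP = T_H/(T_H − T_C) = 315.15/20.15 = 15.6402.
W = Q_H/COP_HP = 2380/15.6402 = 152.2 W.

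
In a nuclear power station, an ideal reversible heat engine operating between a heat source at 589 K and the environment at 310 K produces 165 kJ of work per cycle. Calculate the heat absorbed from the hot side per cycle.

Q_H ≈ 348 kJ

For a reversible engine, η = 1 − T_C/T_H = 1 − 310.00/589.00 = 0.4737.
Q_H = W/η = 165/0.4737 = 348 kJ.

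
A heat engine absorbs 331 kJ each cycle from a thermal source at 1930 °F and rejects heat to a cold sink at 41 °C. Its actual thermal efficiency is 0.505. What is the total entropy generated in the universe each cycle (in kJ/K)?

T_H = 1930 °F → (1930 − 32) × 5/9 = 1054.44 °C = 1327.59 K.
T_C = 41 °C → 41 + 273.15 = 314.15 K.
W = η·Q_H = 0.505 × 331 = 167.2 kJ, so Q_C = Q_H − W = 163.8 kJ.
The hot reservoir loses entropy Q_H/T_H = 331/1327.59 = 0.2493 kJ/K; the cold reservoir gains Q_C/T_C = 163.8/314.15 = 0.5216 kJ/K.
ΔS_univ = −Q_H/T_H + Q_C/T_C = 0.2722 kJ/K (> 0, since η = 0.505 < η_Carnot = 0.763).

ΔS_univ ≈ 0.2722 kJ/K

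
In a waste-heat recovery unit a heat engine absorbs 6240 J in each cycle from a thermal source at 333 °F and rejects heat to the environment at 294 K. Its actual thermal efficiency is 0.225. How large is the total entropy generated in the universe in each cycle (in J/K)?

ΔS_univ ≈ 2.28 J/K

T_H = 333 °F → (333 − 32) × 5/9 = 167.22 °C = 440.37 K.
W = η·Q_H = 0.225 × 6240 = 1404 J, so Q_C = Q_H − W = 4836 J.
Reservoir entropy changes: ΔS_H = −Q_H/T_H = −6240/440.37 = -14.17 J/K and ΔS_C = +Q_C/T_C = 4836/294.00 = 16.45 J/K.
ΔS_univ = −Q_H/T_H + Q_C/T_C = 2.28 J/K (> 0, since η = 0.225 < η_Carnot = 0.332).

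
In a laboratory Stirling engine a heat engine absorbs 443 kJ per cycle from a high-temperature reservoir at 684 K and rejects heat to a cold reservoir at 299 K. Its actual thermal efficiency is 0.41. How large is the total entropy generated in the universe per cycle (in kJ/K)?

W = η·Q_H = 0.41 × 443 = 181.6 kJ, so Q_C = Q_H − W = 261.4 kJ.
Entropy balance on the reservoirs: −Q_H/T_H = -0.6477 kJ/K, +Q_C/T_C = 0.8741 kJ/K.
ΔS_univ = −Q_H/T_H + Q_C/T_C = 0.226 kJ/K (> 0, since η = 0.41 < η_Carnot = 0.563).

ΔS_univ ≈ 0.226 kJ/K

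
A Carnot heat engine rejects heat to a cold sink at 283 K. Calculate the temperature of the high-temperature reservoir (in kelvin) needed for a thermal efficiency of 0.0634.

T_H ≈ 302 K

From η = 1 − T_C/T_H, solving for T_H gives T_H = T_C/(1 − η) = 283.00/(1 − 0.0634) = 302 K.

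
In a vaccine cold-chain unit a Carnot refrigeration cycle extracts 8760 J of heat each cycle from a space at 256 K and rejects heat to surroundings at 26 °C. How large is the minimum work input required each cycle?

W_in ≈ 1477 J

T_H = 26 °C → 26 + 273.15 = 299.15 K.
COP_R = T_C/(T_H − T_C) = 256.00/43.15 = 5.9328.
W = Q_C/COP_R = 8760/5.9328 = 1477 J.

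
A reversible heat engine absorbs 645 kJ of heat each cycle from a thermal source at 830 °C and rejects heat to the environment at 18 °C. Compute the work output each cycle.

W ≈ 475 kJ

T_H = 830 °C → 830 + 273.15 = 1103.15 K.
T_C = 18 °C → 18 + 273.15 = 291.15 K.
Carnot efficiency: η = 1 − T_C/T_H = 1 − 291.15/1103.15 = 0.7361.
W = η·Q_H = 0.7361 × 645 = 475 kJ.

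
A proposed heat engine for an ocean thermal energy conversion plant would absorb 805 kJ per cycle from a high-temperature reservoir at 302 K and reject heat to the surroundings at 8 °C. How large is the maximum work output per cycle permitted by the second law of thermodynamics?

T_C = 8 °C → 8 + 273.15 = 281.15 K.
By the Carnot theorem, η_max = 1 − T_C/T_H = 1 − 281.15/302.00 = 0.0690.
W_max = η_max · Q_H = 0.0690 × 805 = 55.58 kJ.

W_max ≈ 55.58 kJ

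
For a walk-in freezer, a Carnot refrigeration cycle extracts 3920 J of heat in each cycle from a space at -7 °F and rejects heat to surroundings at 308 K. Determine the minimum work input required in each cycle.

W_in ≈ 881 J

T_C = -7 °F → (-7 − 32) × 5/9 = -21.67 °C = 251.48 K.
Carnot COP: COP_R = T_C/(T_H − T_C) = 251.48/56.52 = 4.4497.
W = Q_C/COP_R = 3920/4.4497 = 881 J.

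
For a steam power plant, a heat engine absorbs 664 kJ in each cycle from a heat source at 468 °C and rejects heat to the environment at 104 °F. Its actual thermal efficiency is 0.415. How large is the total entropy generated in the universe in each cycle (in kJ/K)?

ΔS_univ ≈ 0.345 kJ/K

T_H = 468 °C → 468 + 273.15 = 741.15 K.
T_C = 104 °F → (104 − 32) × 5/9 = 40.00 °C = 313.15 K.
W = η·Q_H = 0.415 × 664 = 275.6 kJ, so Q_C = Q_H − W = 388.4 kJ.
Entropy balance on the reservoirs: −Q_H/T_H = -0.8959 kJ/K, +Q_C/T_C = 1.240 kJ/K.
ΔS_univ = −Q_H/T_H + Q_C/T_C = 0.345 kJ/K (> 0, since η = 0.415 < η_Carnot = 0.577).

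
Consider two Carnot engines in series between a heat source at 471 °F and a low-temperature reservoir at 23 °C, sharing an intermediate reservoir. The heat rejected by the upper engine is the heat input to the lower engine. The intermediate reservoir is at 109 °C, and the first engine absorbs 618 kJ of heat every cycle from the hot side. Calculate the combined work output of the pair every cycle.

W_total ≈ 264 kJ

T_H = 471 °F → (471 − 32) × 5/9 = 243.89 °C = 517.04 K.
T_C = 23 °C → 23 + 273.15 = 296.15 K.
Two reversible stages in series are equivalent to a single Carnot engine between T_H and T_C, so η_total = 1 − T_C/T_H = 1 − 296.15/517.04 = 0.4272.
W_total = η_total · Q_H = 0.4272 × 618 = 264 kJ.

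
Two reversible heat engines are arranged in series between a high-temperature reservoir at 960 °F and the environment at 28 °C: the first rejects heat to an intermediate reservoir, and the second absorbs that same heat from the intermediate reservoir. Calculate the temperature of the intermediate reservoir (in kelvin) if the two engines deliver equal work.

T_m ≈ 545 K

T_H = 960 °F → (960 − 32) × 5/9 = 515.56 °C = 788.71 K.
T_C = 28 °C → 28 + 273.15 = 301.15 K.
For reversible stages Q_m = Q_H·(T_m/T_H). Setting W₁ = Q_H(1 − T_m/T_H) equal to W₂ = Q_m(1 − T_C/T_m) = Q_H·(T_m − T_C)/T_H gives T_H − T_m = T_m − T_C, so T_m = (T_H + T_C)/2 = (788.71 + 301.15)/2 = 545 K.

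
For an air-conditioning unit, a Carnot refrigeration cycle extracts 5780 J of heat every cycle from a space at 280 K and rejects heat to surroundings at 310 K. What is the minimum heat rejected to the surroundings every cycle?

Q_H ≈ 6399 J

For a reversible cycle Q_H/Q_C = T_H/T_C, so Q_H = Q_C·T_H/T_C = 5780 × 310.00/280.00 = 6399 J.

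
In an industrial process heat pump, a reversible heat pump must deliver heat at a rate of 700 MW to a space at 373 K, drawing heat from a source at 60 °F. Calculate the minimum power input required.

Ẇ_in ≈ 158.2 MW

T_C = 60 °F → (60 − 32) × 5/9 = 15.56 °C = 288.71 K.
For a reversible heat pump, COP_HP = T_H/(T_H − T_C) = 373.00/84.29 = 4.4250.
W = Q_H/COP_HP = 700/4.4250 = 158.2 MW.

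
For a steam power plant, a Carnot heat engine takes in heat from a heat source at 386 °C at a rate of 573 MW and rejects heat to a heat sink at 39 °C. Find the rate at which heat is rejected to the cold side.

T_H = 386 °C → 386 + 273.15 = 659.15 K.
T_C = 39 °C → 39 + 273.15 = 312.15 K.
η_rev = 1 − T_C/T_H = 1 − 312.15/659.15 = 0.5264.
For a reversible cycle Q_C/Q_H = T_C/T_H, so Q_C = 573 × 312.15/659.15 = 271 MW.

Q̇_C ≈ 271 MW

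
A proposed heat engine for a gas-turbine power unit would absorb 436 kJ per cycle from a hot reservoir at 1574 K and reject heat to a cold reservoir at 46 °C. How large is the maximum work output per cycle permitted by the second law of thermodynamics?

W_max ≈ 347.6 kJ

T_C = 46 °C → 46 + 273.15 = 319.15 K.
The upper bound on efficiency is η_max = 1 − T_C/T_H = 1 − 319.15/1574.00 = 0.7972.
W_max = η_max · Q_H = 0.7972 × 436 = 347.6 kJ.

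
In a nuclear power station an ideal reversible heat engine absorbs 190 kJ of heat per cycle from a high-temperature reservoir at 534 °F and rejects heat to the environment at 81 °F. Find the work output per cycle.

W ≈ 86.6 kJ

T_H = 534 °F → (534 − 32) × 5/9 = 278.89 °C = 552.04 K.
T_C = 81 °F → (81 − 32) × 5/9 = 27.22 °C = 300.37 K.
The Carnot efficiency is η = 1 − T_C/T_H = 1 − 300.37/552.04 = 0.4559.
W = η·Q_H = 0.4559 × 190 = 86.6 kJ.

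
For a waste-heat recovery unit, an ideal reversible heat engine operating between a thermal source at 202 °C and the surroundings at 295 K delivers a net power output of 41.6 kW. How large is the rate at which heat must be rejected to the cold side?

Q̇_C ≈ 68.1 kW

T_H = 202 °C → 202 + 273.15 = 475.15 K.
η_rev = 1 − T_C/T_H = 1 − 295.00/475.15 = 0.3791.
Since Q_C/Q_H = T_C/T_H and Q_H = W/η, Q_C = W·T_C/(T_H − T_C) = 41.6 × 295.00/180.15 = 68.1 kW.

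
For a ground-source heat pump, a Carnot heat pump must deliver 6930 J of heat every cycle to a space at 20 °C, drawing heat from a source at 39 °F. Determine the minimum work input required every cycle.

W_in ≈ 380.9 J

T_H = 20 °C → 20 + 273.15 = 293.15 K.
T_C = 39 °F → (39 − 32) × 5/9 = 3.89 °C = 277.04 K.
The Carnot heat-pump COP is COP_HP = T_H/(T_H − T_C) = 293.15/16.11 = 18.1955.
W = Q_H/COP_HP = 6930/18.1955 = 380.9 J.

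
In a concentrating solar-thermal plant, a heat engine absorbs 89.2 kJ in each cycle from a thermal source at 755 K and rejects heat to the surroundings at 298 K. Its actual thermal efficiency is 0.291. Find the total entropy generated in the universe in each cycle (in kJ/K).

ΔS_univ ≈ 0.0941 kJ/K

W = η·Q_H = 0.291 × 89.2 = 25.96 kJ, so Q_C = Q_H − W = 63.24 kJ.
Entropy balance on the reservoirs: −Q_H/T_H = -0.1181 kJ/K, +Q_C/T_C = 0.2122 kJ/K.
ΔS_univ = −Q_H/T_H + Q_C/T_C = 0.0941 kJ/K (> 0, since η = 0.291 < η_Carnot = 0.605).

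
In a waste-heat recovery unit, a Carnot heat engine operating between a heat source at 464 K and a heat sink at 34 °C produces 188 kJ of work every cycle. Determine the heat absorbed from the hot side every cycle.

T_C = 34 °C → 34 + 273.15 = 307.15 K.
η_rev = 1 − T_C/T_H = 1 − 307.15/464.00 = 0.3380.
Q_H = W/η = 188/0.3380 = 556 kJ.

Q_H ≈ 556 kJ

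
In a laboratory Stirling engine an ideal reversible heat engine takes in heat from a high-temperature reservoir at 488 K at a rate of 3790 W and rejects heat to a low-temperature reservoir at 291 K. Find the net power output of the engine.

Since the cycle is reversible, η = 1 − T_C/T_H = 1 − 291.00/488.00 = 0.4037.
W = η·Q_H = 0.4037 × 3790 = 1530 W.

Ẇ ≈ 1530 W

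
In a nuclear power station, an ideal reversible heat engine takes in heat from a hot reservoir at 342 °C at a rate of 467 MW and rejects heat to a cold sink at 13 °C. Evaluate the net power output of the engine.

Ẇ ≈ 250 MW

T_H = 342 °C → 342 + 273.15 = 615.15 K.
T_C = 13 °C → 13 + 273.15 = 286.15 K.
The Carnot efficiency is η = 1 − T_C/T_H = 1 − 286.15/615.15 = 0.5348.
W = η·Q_H = 0.5348 × 467 = 250 MW.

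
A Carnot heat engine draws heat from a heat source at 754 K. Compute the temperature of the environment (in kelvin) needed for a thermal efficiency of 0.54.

From η = 1 − T_C/T_H, T_C = T_H·(1 − η) = 754.00 × (1 − 0.54) = 346.8 K.

T_C ≈ 346.8 K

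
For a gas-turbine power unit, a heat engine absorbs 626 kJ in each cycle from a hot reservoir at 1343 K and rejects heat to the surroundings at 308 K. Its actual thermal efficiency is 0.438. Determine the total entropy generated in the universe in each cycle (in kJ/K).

ΔS_univ ≈ 0.6761 kJ/K

W = η·Q_H = 0.438 × 626 = 274.2 kJ, so Q_C = Q_H − W = 351.8 kJ.
Entropy balance on the reservoirs: −Q_H/T_H = -0.4661 kJ/K, +Q_C/T_C = 1.142 kJ/K.
ΔS_univ = −Q_H/T_H + Q_C/T_C = 0.6761 kJ/K (> 0, since η = 0.438 < η_Carnot = 0.771).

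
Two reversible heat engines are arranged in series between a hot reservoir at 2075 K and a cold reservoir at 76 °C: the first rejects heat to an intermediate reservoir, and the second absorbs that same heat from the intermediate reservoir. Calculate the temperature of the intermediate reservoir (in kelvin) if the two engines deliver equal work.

T_C = 76 °C → 76 + 273.15 = 349.15 K.
For reversible stages Q_m = Q_H·(T_m/T_H). Setting W₁ = Q_H(1 − T_m/T_H) equal to W₂ = Q_m(1 − T_C/T_m) = Q_H·(T_m − T_C)/T_H gives T_H − T_m = T_m − T_C, so T_m = (T_H + T_C)/2 = (2075.00 + 349.15)/2 = 1212 K.

T_m ≈ 1212 K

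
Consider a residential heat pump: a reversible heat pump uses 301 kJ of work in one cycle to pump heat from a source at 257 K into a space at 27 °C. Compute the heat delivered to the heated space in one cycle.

T_H = 27 °C → 27 + 273.15 = 300.15 K.
The Carnot heat-pump COP is COP_HP = T_H/(T_H − T_C) = 300.15/43.15 = 6.9560.
Q_H = COP_HP · W = 6.9560 × 301 = 2090 kJ.

Q_H ≈ 2090 kJ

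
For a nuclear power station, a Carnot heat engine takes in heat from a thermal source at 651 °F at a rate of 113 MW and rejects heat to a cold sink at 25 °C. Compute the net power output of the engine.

T_H = 651 °F → (651 − 32) × 5/9 = 343.89 °C = 617.04 K.
T_C = 25 °C → 25 + 273.15 = 298.15 K.
Carnot efficiency: η = 1 − T_C/T_H = 1 − 298.15/617.04 = 0.5168.
W = η·Q_H = 0.5168 × 113 = 58.40 MW.

Ẇ ≈ 58.40 MW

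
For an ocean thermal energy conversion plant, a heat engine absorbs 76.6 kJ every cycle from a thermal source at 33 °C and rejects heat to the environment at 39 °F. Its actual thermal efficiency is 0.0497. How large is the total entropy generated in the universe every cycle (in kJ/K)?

ΔS_univ ≈ 0.0125 kJ/K

T_H = 33 °C → 33 + 273.15 = 306.15 K.
T_C = 39 °F → (39 − 32) × 5/9 = 3.89 °C = 277.04 K.
W = η·Q_H = 0.0497 × 76.6 = 3.807 kJ, so Q_C = Q_H − W = 72.79 kJ.
The hot reservoir loses entropy Q_H/T_H = 76.6/306.15 = 0.2502 kJ/K; the cold reservoir gains Q_C/T_C = 72.79/277.04 = 0.2628 kJ/K.
ΔS_univ = −Q_H/T_H + Q_C/T_C = 0.0125 kJ/K (> 0, since η = 0.0497 < η_Carnot = 0.095).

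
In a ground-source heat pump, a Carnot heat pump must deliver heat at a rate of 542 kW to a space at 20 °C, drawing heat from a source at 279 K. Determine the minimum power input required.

Ẇ_in ≈ 26.2 kW

T_H = 20 °C → 20 + 273.15 = 293.15 K.
COP_HP = T_H/(T_H − T_C) = 293.15/14.15 = 20.7173.
W = Q_H/COP_HP = 542/20.7173 = 26.2 kW.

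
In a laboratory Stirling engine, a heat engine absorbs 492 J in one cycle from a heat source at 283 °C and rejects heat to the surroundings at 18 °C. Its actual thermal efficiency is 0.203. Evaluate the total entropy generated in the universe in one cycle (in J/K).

ΔS_univ ≈ 0.462 J/K

T_H = 283 °C → 283 + 273.15 = 556.15 K.
T_C = 18 °C → 18 + 273.15 = 291.15 K.
W = η·Q_H = 0.203 × 492 = 99.88 J, so Q_C = Q_H − W = 392.1 J.
The hot reservoir loses entropy Q_H/T_H = 492/556.15 = 0.8847 J/K; the cold reservoir gains Q_C/T_C = 392.1/291.15 = 1.347 J/K.
ΔS_univ = −Q_H/T_H + Q_C/T_C = 0.462 J/K (> 0, since η = 0.203 < η_Carnot = 0.476).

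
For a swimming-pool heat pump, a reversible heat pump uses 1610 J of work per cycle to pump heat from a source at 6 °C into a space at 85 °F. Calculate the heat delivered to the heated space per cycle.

Q_H ≈ 20800 J

T_H = 85 °F → (85 − 32) × 5/9 = 29.44 °C = 302.59 K.
T_C = 6 °C → 6 + 273.15 = 279.15 K.
For a reversible heat pump, COP_HP = T_H/(T_H − T_C) = 302.59/23.44 = 12.9069.
Q_H = COP_HP · W = 12.9069 × 1610 = 20800 J.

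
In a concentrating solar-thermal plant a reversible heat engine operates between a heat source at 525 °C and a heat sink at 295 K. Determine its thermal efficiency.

η ≈ 0.630

T_H = 525 °C → 525 + 273.15 = 798.15 K.
For a reversible engine, η = 1 − T_C/T_H = 1 − 295.00/798.15 = 0.630.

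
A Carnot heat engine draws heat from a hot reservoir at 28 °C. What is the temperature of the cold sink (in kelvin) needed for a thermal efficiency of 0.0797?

T_H = 28 °C → 28 + 273.15 = 301.15 K.
From η = 1 − T_C/T_H, T_C = T_H·(1 − η) = 301.15 × (1 − 0.0797) = 277 K.

T_C ≈ 277 K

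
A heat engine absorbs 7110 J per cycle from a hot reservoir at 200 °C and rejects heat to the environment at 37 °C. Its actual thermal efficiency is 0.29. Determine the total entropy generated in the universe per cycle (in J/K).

ΔS_univ ≈ 1.25 J/K

T_H = 200 °C → 200 + 273.15 = 473.15 K.
T_C = 37 °C → 37 + 273.15 = 310.15 K.
W = η·Q_H = 0.29 × 7110 = 2062 J, so Q_C = Q_H − W = 5048 J.
The hot reservoir loses entropy Q_H/T_H = 7110/473.15 = 15.03 J/K; the cold reservoir gains Q_C/T_C = 5048/310.15 = 16.28 J/K.
ΔS_univ = −Q_H/T_H + Q_C/T_C = 1.25 J/K (> 0, since η = 0.29 < η_Carnot = 0.344).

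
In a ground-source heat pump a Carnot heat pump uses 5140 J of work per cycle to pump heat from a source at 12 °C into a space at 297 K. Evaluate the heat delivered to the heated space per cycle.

T_C = 12 °C → 12 + 273.15 = 285.15 K.
The Carnot heat-pump COP is COP_HP = T_H/(T_H − T_C) = 297.00/11.85 = 25.0633.
Q_H = COP_HP · W = 25.0633 × 5140 = 129000 J.

Q_H ≈ 129000 J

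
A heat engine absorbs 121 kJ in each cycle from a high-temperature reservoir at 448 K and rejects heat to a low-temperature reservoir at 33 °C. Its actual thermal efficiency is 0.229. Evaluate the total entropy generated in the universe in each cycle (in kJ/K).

ΔS_univ ≈ 0.03463 kJ/K

T_C = 33 °C → 33 + 273.15 = 306.15 K.
W = η·Q_H = 0.229 × 121 = 27.71 kJ, so Q_C = Q_H − W = 93.29 kJ.
Entropy balance on the reservoirs: −Q_H/T_H = -0.2701 kJ/K, +Q_C/T_C = 0.3047 kJ/K.
ΔS_univ = −Q_H/T_H + Q_C/T_C = 0.03463 kJ/K (> 0, since η = 0.229 < η_Carnot = 0.317).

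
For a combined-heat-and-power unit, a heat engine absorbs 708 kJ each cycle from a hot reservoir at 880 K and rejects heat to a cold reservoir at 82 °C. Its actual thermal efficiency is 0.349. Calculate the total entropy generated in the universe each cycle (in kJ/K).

ΔS_univ ≈ 0.4932 kJ/K

T_C = 82 °C → 82 + 273.15 = 355.15 K.
W = η·Q_H = 0.349 × 708 = 247.1 kJ, so Q_C = Q_H − W = 460.9 kJ.
Reservoir entropy changes: ΔS_H = −Q_H/T_H = −708/880.00 = -0.8045 kJ/K and ΔS_C = +Q_C/T_C = 460.9/355.15 = 1.298 kJ/K.
ΔS_univ = −Q_H/T_H + Q_C/T_C = 0.4932 kJ/K (> 0, since η = 0.349 < η_Carnot = 0.596).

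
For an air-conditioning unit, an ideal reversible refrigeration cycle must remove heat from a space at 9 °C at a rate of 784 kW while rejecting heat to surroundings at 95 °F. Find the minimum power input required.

T_H = 95 °F → (95 − 32) × 5/9 = 35.00 °C = 308.15 K.
T_C = 9 °C → 9 + 273.15 = 282.15 K.
Carnot COP: COP_R = T_C/(T_H − T_C) = 282.15/26.00 = 10.8519.
W = Q_C/COP_R = 784/10.8519 = 72.2 kW.

Ẇ_in ≈ 72.2 kW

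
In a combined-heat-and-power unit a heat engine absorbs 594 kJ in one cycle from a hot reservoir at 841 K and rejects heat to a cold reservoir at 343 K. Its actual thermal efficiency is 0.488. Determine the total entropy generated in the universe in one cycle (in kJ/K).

W = η·Q_H = 0.488 × 594 = 289.9 kJ, so Q_C = Q_H − W = 304.1 kJ.
Reservoir entropy changes: ΔS_H = −Q_H/T_H = −594/841.00 = -0.7063 kJ/K and ΔS_C = +Q_C/T_C = 304.1/343.00 = 0.8867 kJ/K.
ΔS_univ = −Q_H/T_H + Q_C/T_C = 0.180 kJ/K (> 0, since η = 0.488 < η_Carnot = 0.592).

ΔS_univ ≈ 0.180 kJ/K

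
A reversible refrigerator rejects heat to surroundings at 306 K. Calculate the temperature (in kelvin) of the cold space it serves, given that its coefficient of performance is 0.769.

COP_R = T_C/(T_H − T_C) ⇒ T_C = T_H·COP_R/(1 + COP_R) = 306.00 × 0.769/(1 + 0.769) = 133.0 K.

T_C ≈ 133.0 K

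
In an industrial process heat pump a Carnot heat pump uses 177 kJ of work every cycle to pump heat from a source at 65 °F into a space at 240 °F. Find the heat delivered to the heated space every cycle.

Q_H ≈ 708 kJ

T_H = 240 °F → (240 − 32) × 5/9 = 115.56 °C = 388.71 K.
T_C = 65 °F → (65 − 32) × 5/9 = 18.33 °C = 291.48 K.
COP_HP = T_H/(T_H − T_C) = 388.71/97.22 = 3.9981.
Q_H = COP_HP · W = 3.9981 × 177 = 708 kJ.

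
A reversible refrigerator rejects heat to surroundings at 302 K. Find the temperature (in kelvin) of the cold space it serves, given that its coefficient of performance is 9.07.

COP_R = T_C/(T_H − T_C) ⇒ T_C = T_H·COP_R/(1 + COP_R) = 302.00 × 9.07/(1 + 9.07) = 272 K.

T_C ≈ 272 K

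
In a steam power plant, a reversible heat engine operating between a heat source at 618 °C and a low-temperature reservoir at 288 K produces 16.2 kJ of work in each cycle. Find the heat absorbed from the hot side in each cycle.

Q_H ≈ 23.9 kJ

T_H = 618 °C → 618 + 273.15 = 891.15 K.
η_rev = 1 − T_C/T_H = 1 − 288.00/891.15 = 0.6768.
Q_H = W/η = 16.2/0.6768 = 23.9 kJ.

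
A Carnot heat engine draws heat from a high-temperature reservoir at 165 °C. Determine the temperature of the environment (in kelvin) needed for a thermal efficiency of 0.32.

T_C ≈ 297.9 K

T_H = 165 °C → 165 + 273.15 = 438.15 K.
From η = 1 − T_C/T_H, T_C = T_H·(1 − η) = 438.15 × (1 − 0.32) = 297.9 K.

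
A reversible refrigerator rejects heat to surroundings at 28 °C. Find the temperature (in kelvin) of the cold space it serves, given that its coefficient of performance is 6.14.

T_H = 28 °C → 28 + 273.15 = 301.15 K.
COP_R = T_C/(T_H − T_C) ⇒ T_C = T_H·COP_R/(1 + COP_R) = 301.15 × 6.14/(1 + 6.14) = 259.0 K.

T_C ≈ 259.0 K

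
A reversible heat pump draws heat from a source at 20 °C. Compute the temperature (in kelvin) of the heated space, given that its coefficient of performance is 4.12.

T_H ≈ 387 K

T_C = 20 °C → 20 + 273.15 = 293.15 K.
COP_HP = T_H/(T_H − T_C) ⇒ T_H = T_C·COP_HP/(COP_HP − 1) = 293.15 × 4.12/(4.12 − 1) = 387 K.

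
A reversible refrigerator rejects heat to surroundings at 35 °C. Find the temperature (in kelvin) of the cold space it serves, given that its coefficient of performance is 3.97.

T_C ≈ 246 K

T_H = 35 °C → 35 + 273.15 = 308.15 K.
COP_R = T_C/(T_H − T_C) ⇒ T_C = T_H·COP_R/(1 + COP_R) = 308.15 × 3.97/(1 + 3.97) = 246 K.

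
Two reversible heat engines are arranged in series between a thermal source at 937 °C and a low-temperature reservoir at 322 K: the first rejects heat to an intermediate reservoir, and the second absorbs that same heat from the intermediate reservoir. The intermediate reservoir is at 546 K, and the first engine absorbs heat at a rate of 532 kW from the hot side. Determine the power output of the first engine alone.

T_H = 937 °C → 937 + 273.15 = 1210.15 K.
First-stage efficiency η₁ = 1 − T_m/T_H = 1 − 546.00/1210.15 = 0.5488.
W₁ = η₁·Q_H = 0.5488 × 532 = 292 kW.

Ẇ₁ ≈ 292 kW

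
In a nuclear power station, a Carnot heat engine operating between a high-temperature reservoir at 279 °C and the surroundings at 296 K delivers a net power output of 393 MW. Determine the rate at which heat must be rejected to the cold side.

Q̇_C ≈ 454.1 MW

T_H = 279 °C → 279 + 273.15 = 552.15 K.
Carnot efficiency: η = 1 − T_C/T_H = 1 − 296.00/552.15 = 0.4639.
Since Q_C/Q_H = T_C/T_H and Q_H = W/η, Q_C = W·T_C/(T_H − T_C) = 393 × 296.00/256.15 = 454.1 MW.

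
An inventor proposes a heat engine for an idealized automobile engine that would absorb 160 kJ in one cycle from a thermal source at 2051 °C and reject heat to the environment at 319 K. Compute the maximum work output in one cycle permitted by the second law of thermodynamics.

T_H = 2051 °C → 2051 + 273.15 = 2324.15 K.
The upper bound on efficiency is η_max = 1 − T_C/T_H = 1 − 319.00/2324.15 = 0.8627.
W_max = η_max · Q_H = 0.8627 × 160 = 138 kJ.

W_max ≈ 138 kJ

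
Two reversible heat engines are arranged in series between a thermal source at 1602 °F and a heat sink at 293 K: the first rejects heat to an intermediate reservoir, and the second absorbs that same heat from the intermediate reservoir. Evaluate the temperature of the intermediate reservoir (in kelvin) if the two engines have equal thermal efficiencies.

T_m ≈ 579 K

T_H = 1602 °F → (1602 − 32) × 5/9 = 872.22 °C = 1145.37 K.
Equal efficiencies require 1 − T_m/T_H = 1 − T_C/T_m, i.e. T_m/T_H = T_C/T_m, so T_m = √(T_H·T_C) = √(1145.37 × 293.00) = 579 K.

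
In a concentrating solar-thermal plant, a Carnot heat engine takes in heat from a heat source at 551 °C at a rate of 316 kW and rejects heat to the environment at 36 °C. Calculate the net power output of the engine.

Ẇ ≈ 197.5 kW

T_H = 551 °C → 551 + 273.15 = 824.15 K.
T_C = 36 °C → 36 + 273.15 = 309.15 K.
Carnot efficiency: η = 1 − T_C/T_H = 1 − 309.15/824.15 = 0.6249.
W = η·Q_H = 0.6249 × 316 = 197.5 kW.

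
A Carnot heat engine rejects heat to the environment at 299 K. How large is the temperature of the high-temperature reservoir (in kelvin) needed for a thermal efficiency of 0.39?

T_H ≈ 490.2 K

From η = 1 − T_C/T_H, solving for T_H gives T_H = T_C/(1 − η) = 299.00/(1 − 0.39) = 490.2 K.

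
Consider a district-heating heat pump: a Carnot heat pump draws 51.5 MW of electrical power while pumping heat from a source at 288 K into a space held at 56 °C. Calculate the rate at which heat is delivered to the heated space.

T_H = 56 °C → 56 + 273.15 = 329.15 K.
The Carnot heat-pump COP is COP_HP = T_H/(T_H − T_C) = 329.15/41.15 = 7.9988.
Q_H = COP_HP · W = 7.9988 × 51.5 = 412 MW.

Q̇_H ≈ 412 MW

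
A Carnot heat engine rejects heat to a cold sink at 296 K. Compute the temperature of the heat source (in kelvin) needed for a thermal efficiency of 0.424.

T_H ≈ 514 K

From η = 1 − T_C/T_H, solving for T_H gives T_H = T_C/(1 − η) = 296.00/(1 − 0.424) = 514 K.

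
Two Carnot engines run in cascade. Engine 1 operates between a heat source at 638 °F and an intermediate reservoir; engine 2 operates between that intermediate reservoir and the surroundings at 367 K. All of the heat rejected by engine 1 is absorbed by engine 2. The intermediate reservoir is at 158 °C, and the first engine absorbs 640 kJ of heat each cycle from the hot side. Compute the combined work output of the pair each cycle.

T_H = 638 °F → (638 − 32) × 5/9 = 336.67 °C = 609.82 K.
Two reversible stages in series are equivalent to a single Carnot engine between T_H and T_C, so η_total = 1 − T_C/T_H = 1 − 367.00/609.82 = 0.3982.
W_total = η_total · Q_H = 0.3982 × 640 = 255 kJ.

W_total ≈ 255 kJ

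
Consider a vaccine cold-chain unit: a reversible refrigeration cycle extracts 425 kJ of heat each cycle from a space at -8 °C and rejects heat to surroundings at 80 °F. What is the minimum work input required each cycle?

W_in ≈ 55.6 kJ

T_H = 80 °F → (80 − 32) × 5/9 = 26.67 °C = 299.82 K.
T_C = -8 °C → -8 + 273.15 = 265.15 K.
COP_R = T_C/(T_H − T_C) = 265.15/34.67 = 7.6486.
W = Q_C/COP_R = 425/7.6486 = 55.6 kJ.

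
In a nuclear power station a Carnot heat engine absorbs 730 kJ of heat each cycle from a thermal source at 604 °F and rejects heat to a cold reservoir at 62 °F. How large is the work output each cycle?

T_H = 604 °F → (604 − 32) × 5/9 = 317.78 °C = 590.93 K.
T_C = 62 °F → (62 − 32) × 5/9 = 16.67 °C = 289.82 K.
The Carnot efficiency is η = 1 − T_C/T_H = 1 − 289.82/590.93 = 0.5096.
W = η·Q_H = 0.5096 × 730 = 372 kJ.

W ≈ 372 kJ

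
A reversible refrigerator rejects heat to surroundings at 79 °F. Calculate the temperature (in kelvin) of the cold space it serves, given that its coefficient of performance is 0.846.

T_C ≈ 137 K

T_H = 79 °F → (79 − 32) × 5/9 = 26.11 °C = 299.26 K.
COP_R = T_C/(T_H − T_C) ⇒ T_C = T_H·COP_R/(1 + COP_R) = 299.26 × 0.846/(1 + 0.846) = 137 K.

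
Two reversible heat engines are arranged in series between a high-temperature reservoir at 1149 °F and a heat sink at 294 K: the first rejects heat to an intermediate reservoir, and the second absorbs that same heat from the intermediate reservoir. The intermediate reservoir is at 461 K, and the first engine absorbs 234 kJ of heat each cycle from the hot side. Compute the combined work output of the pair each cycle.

W_total ≈ 157.0 kJ

T_H = 1149 °F → (1149 − 32) × 5/9 = 620.56 °C = 893.71 K.
Two reversible stages in series are equivalent to a single Carnot engine between T_H and T_C, so η_total = 1 − T_C/T_H = 1 − 294.00/893.71 = 0.6710.
W_total = η_total · Q_H = 0.6710 × 234 = 157.0 kJ.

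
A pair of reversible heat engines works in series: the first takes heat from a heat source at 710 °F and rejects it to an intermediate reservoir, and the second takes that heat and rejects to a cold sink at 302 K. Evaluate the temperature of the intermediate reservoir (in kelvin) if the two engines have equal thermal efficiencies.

T_m ≈ 443 K

T_H = 710 °F → (710 − 32) × 5/9 = 376.67 °C = 649.82 K.
Equal efficiencies require 1 − T_m/T_H = 1 − T_C/T_m, i.e. T_m/T_H = T_C/T_m, so T_m = √(T_H·T_C) = √(649.82 × 302.00) = 443 K.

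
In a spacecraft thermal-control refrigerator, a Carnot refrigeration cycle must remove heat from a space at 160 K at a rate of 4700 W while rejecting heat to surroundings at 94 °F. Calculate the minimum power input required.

T_H = 94 °F → (94 − 32) × 5/9 = 34.44 °C = 307.59 K.
Carnot COP: COP_R = T_C/(T_H − T_C) = 160.00/147.59 = 1.0841.
W = Q_C/COP_R = 4700/1.0841 = 4340 W.

Ẇ_in ≈ 4340 W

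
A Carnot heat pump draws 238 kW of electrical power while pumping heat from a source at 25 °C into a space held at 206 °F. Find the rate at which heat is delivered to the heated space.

Q̇_H ≈ 1228 kW

T_H = 206 °F → (206 − 32) × 5/9 = 96.67 °C = 369.82 K.
T_C = 25 °C → 25 + 273.15 = 298.15 K.
COP_HP = T_H/(T_H − T_C) = 369.82/71.67 = 5.1602.
Q_H = COP_HP · W = 5.1602 × 238 = 1228 kW.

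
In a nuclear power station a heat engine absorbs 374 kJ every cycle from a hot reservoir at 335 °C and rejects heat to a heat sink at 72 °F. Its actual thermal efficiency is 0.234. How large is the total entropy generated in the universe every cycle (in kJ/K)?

T_H = 335 °C → 335 + 273.15 = 608.15 K.
T_C = 72 °F → (72 − 32) × 5/9 = 22.22 °C = 295.37 K.
W = η·Q_H = 0.234 × 374 = 87.52 kJ, so Q_C = Q_H − W = 286.5 kJ.
Reservoir entropy changes: ΔS_H = −Q_H/T_H = −374/608.15 = -0.6150 kJ/K and ΔS_C = +Q_C/T_C = 286.5/295.37 = 0.9699 kJ/K.
ΔS_univ = −Q_H/T_H + Q_C/T_C = 0.3549 kJ/K (> 0, since η = 0.234 < η_Carnot = 0.514).

ΔS_univ ≈ 0.3549 kJ/K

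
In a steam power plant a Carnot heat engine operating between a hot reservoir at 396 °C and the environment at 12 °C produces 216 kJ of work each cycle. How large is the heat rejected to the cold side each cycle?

Q_C ≈ 160 kJ

T_H = 396 °C → 396 + 273.15 = 669.15 K.
T_C = 12 °C → 12 + 273.15 = 285.15 K.
The Carnot efficiency is η = 1 − T_C/T_H = 1 − 285.15/669.15 = 0.5739.
Since Q_C/Q_H = T_C/T_H and Q_H = W/η, Q_C = W·T_C/(T_H − T_C) = 216 × 285.15/384.00 = 160 kJ.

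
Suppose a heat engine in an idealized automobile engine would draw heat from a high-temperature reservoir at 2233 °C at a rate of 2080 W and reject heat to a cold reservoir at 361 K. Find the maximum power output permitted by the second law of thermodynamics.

Ẇ_max ≈ 1780 W

T_H = 2233 °C → 2233 + 273.15 = 2506.15 K.
The second-law ceiling is the Carnot efficiency, η_max = 1 − T_C/T_H = 1 − 361.00/2506.15 = 0.8560.
W_max = η_max · Q_H = 0.8560 × 2080 = 1780 W.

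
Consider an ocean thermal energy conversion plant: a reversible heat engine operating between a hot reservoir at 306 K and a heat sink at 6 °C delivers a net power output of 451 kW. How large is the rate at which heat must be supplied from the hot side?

T_C = 6 °C → 6 + 273.15 = 279.15 K.
For a reversible engine, η = 1 − T_C/T_H = 1 − 279.15/306.00 = 0.0877.
Q_H = W/η = 451/0.0877 = 5140 kW.

Q̇_H ≈ 5140 kW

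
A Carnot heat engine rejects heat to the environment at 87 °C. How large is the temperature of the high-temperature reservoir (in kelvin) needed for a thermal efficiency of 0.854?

T_C = 87 °C → 87 + 273.15 = 360.15 K.
From η = 1 − T_C/T_H, solving for T_H gives T_H = T_C/(1 − η) = 360.15/(1 − 0.854) = 2467 K.

T_H ≈ 2467 K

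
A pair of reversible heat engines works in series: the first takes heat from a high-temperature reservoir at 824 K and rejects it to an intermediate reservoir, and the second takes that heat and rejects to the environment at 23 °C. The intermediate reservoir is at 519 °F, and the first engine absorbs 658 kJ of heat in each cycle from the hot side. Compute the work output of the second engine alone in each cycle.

W₂ ≈ 197.7 kJ

T_C = 23 °C → 23 + 273.15 = 296.15 K.
T_m = 519 °F → (519 − 32) × 5/9 = 270.56 °C = 543.71 K.
Heat entering the second stage: Q_m = Q_H·(T_m/T_H) = 658 × 543.71/824.00 = 434.2 kJ.
Second-stage efficiency η₂ = 1 − T_C/T_m = 1 − 296.15/543.71 = 0.4553, so W₂ = η₂·Q_m = 197.7 kJ.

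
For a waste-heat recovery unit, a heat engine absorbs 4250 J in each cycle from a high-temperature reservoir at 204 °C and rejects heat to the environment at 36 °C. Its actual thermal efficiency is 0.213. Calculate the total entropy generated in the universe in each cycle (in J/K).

T_H = 204 °C → 204 + 273.15 = 477.15 K.
T_C = 36 °C → 36 + 273.15 = 309.15 K.
W = η·Q_H = 0.213 × 4250 = 905.2 J, so Q_C = Q_H − W = 3345 J.
Reservoir entropy changes: ΔS_H = −Q_H/T_H = −4250/477.15 = -8.907 J/K and ΔS_C = +Q_C/T_C = 3345/309.15 = 10.82 J/K.
ΔS_univ = −Q_H/T_H + Q_C/T_C = 1.91 J/K (> 0, since η = 0.213 < η_Carnot = 0.352).

ΔS_univ ≈ 1.91 J/K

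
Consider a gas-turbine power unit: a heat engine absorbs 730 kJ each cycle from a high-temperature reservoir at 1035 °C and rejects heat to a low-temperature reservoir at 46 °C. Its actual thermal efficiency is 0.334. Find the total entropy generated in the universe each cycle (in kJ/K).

T_H = 1035 °C → 1035 + 273.15 = 1308.15 K.
T_C = 46 °C → 46 + 273.15 = 319.15 K.
W = η·Q_H = 0.334 × 730 = 243.8 kJ, so Q_C = Q_H − W = 486.2 kJ.
The hot reservoir loses entropy Q_H/T_H = 730/1308.15 = 0.5580 kJ/K; the cold reservoir gains Q_C/T_C = 486.2/319.15 = 1.523 kJ/K.
ΔS_univ = −Q_H/T_H + Q_C/T_C = 0.965 kJ/K (> 0, since η = 0.334 < η_Carnot = 0.756).

ΔS_univ ≈ 0.965 kJ/K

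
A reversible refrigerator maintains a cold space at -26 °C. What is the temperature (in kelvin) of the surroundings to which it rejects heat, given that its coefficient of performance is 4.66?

T_C = -26 °C → -26 + 273.15 = 247.15 K.
COP_R = T_C/(T_H − T_C) ⇒ T_H = T_C·(1 + 1/COP_R) = 247.15 × (1 + 1/4.66) = 300 K.

T_H ≈ 300 K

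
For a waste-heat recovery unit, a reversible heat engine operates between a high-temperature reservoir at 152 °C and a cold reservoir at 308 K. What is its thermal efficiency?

η ≈ 0.2755

T_H = 152 °C → 152 + 273.15 = 425.15 K.
Carnot efficiency: η = 1 − T_C/T_H = 1 − 308.00/425.15 = 0.2755.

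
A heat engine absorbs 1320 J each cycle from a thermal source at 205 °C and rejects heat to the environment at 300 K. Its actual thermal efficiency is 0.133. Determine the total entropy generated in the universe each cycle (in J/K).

ΔS_univ ≈ 1.05 J/K

T_H = 205 °C → 205 + 273.15 = 478.15 K.
W = η·Q_H = 0.133 × 1320 = 175.6 J, so Q_C = Q_H − W = 1144 J.
The hot reservoir loses entropy Q_H/T_H = 1320/478.15 = 2.761 J/K; the cold reservoir gains Q_C/T_C = 1144/300.00 = 3.815 J/K.
ΔS_univ = −Q_H/T_H + Q_C/T_C = 1.05 J/K (> 0, since η = 0.133 < η_Carnot = 0.373).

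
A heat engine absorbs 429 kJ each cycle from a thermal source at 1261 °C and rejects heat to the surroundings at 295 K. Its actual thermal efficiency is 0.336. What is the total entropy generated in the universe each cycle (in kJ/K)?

T_H = 1261 °C → 1261 + 273.15 = 1534.15 K.
W = η·Q_H = 0.336 × 429 = 144.1 kJ, so Q_C = Q_H − W = 284.9 kJ.
Entropy balance on the reservoirs: −Q_H/T_H = -0.2796 kJ/K, +Q_C/T_C = 0.9656 kJ/K.
ΔS_univ = −Q_H/T_H + Q_C/T_C = 0.6860 kJ/K (> 0, since η = 0.336 < η_Carnot = 0.808).

ΔS_univ ≈ 0.6860 kJ/K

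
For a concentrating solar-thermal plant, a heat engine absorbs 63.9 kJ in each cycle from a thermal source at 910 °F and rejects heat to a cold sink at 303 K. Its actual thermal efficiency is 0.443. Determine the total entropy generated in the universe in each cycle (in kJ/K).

T_H = 910 °F → (910 − 32) × 5/9 = 487.78 °C = 760.93 K.
W = η·Q_H = 0.443 × 63.9 = 28.31 kJ, so Q_C = Q_H − W = 35.59 kJ.
The hot reservoir loses entropy Q_H/T_H = 63.9/760.93 = 0.08398 kJ/K; the cold reservoir gains Q_C/T_C = 35.59/303.00 = 0.1175 kJ/K.
ΔS_univ = −Q_H/T_H + Q_C/T_C = 0.0335 kJ/K (> 0, since η = 0.443 < η_Carnot = 0.602).

ΔS_univ ≈ 0.0335 kJ/K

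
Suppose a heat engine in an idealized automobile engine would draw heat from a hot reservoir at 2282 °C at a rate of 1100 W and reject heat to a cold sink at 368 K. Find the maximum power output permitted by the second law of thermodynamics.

T_H = 2282 °C → 2282 + 273.15 = 2555.15 K.
The second-law ceiling is the Carnot efficiency, η_max = 1 − T_C/T_H = 1 − 368.00/2555.15 = 0.8560.
W_max = η_max · Q_H = 0.8560 × 1100 = 941.6 W.

Ẇ_max ≈ 941.6 W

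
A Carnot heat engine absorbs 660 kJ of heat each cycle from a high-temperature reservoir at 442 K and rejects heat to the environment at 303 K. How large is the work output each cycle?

W ≈ 208 kJ

The Carnot efficiency is η = 1 − T_C/T_H = 1 − 303.00/442.00 = 0.3145.
W = η·Q_H = 0.3145 × 660 = 208 kJ.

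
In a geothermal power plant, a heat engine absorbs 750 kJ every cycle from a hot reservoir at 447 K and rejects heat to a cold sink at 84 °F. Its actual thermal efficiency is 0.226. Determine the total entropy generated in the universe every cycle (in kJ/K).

ΔS_univ ≈ 0.244 kJ/K

T_C = 84 °F → (84 − 32) × 5/9 = 28.89 °C = 302.04 K.
W = η·Q_H = 0.226 × 750 = 169.5 kJ, so Q_C = Q_H − W = 580.5 kJ.
Reservoir entropy changes: ΔS_H = −Q_H/T_H = −750/447.00 = -1.678 kJ/K and ΔS_C = +Q_C/T_C = 580.5/302.04 = 1.922 kJ/K.
ΔS_univ = −Q_H/T_H + Q_C/T_C = 0.244 kJ/K (> 0, since η = 0.226 < η_Carnot = 0.324).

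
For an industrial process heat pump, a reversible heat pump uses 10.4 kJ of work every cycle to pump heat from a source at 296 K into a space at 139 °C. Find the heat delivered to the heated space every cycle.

Q_H ≈ 36.90 kJ

T_H = 139 °C → 139 + 273.15 = 412.15 K.
Reversible heating COP: COP_HP = T_H/(T_H − T_C) = 412.15/116.15 = 3.5484.
Q_H = COP_HP · W = 3.5484 × 10.4 = 36.90 kJ.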